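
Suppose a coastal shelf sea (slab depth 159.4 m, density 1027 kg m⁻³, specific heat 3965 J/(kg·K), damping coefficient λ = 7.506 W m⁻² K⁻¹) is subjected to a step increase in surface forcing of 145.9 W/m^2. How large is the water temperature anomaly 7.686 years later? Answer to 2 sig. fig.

18 K

Areal heat capacity C = ρ c_p D = 1027 × 3965 × 159.4 = 6.49×10^8 J/(m²·K).
τ = C / λ = 6.49×10^8 / 7.506 = 8.65×10^7 s.
Equilibrium anomaly ΔT_eq = F / λ = 145.9 / 7.506 = 19.4 K.
t = 7.686 years = 2.43×10^8 s, so t/τ = 2.80.
ΔT(t) = ΔT_eq (1 − e^(−t/τ)) = 19.4 × (1 − e^−2.80) = 18.3 K.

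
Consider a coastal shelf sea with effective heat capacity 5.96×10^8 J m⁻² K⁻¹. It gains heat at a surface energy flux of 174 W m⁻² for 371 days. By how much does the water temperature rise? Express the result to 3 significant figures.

Areal heat capacity C = 5.96×10^8 J m⁻² K⁻¹ (given).
Net heat input Q = F Δt = 174 × (371 days × 86400 s/day) = 5.58×10^9 J/m².
ΔT = Q / C = 5.58×10^9 / 5.96×10^8 = 9.36 K.

9.36 K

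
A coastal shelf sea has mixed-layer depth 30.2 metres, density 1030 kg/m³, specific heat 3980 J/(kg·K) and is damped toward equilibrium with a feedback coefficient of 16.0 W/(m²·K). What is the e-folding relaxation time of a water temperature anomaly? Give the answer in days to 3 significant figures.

89.6 days

Areal heat capacity C = ρ c_p D = 1030 × 3980 × 30.2 = 1.24×10^8 J/(m²·K).
Relaxation time τ = C / λ = 1.24×10^8 / 16.0 = 7.74×10^6 s.
In days: 7.74×10^6 s / (86400 s/day) = 89.6 days.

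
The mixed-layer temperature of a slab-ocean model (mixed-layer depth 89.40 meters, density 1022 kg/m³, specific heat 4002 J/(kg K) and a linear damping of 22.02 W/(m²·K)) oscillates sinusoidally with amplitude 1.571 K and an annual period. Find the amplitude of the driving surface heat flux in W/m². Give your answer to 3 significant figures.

120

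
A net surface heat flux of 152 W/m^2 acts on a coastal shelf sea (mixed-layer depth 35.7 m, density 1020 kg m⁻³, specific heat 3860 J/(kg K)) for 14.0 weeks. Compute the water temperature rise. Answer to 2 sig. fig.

Areal heat capacity C = ρ c_p D = 1020 × 3860 × 35.7 = 1.41×10^8 J/(m^2 K).
Net heat input Q = F Δt = 152 × (14.0 weeks × 6.048×10^5 s/week) = 1.29×10^9 J/m².
ΔT = Q / C = 1.29×10^9 / 1.41×10^8 = 9.16 K.

9.2 K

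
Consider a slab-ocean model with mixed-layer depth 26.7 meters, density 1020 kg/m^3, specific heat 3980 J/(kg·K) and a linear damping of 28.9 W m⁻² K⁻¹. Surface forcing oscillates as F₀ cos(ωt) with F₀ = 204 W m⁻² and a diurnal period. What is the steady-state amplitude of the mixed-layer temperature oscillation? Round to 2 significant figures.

Areal heat capacity C = ρ c_p D = 1020 × 3980 × 26.7 = 1.08×10^8 J/(m²·K).
Angular frequency ω = 2π / T = 2π / 86400 s = 7.27×10^-5 s⁻¹.
√((Cω)² + λ²) = √((7880)² + 28.9²) = 7880 W/(m²·K).
Amplitude A = F₀ / √((Cω)²+λ²) = 204 / 7880 = 0.0259 K.

0.026 K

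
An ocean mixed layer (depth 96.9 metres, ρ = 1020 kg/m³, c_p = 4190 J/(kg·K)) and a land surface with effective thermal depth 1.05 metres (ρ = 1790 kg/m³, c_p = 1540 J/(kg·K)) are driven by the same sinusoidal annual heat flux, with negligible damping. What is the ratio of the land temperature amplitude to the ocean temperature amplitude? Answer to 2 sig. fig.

C_ocean = 1020 × 4190 × 96.9 = 4.14×10^8 J/(m²·K).
C_land = 1790 × 1540 × 1.05 = 2.89×10^6 J/(m²·K).
Undamped amplitude ∝ 1/C, so A_land/A_ocean = C_ocean/C_land = 143.

140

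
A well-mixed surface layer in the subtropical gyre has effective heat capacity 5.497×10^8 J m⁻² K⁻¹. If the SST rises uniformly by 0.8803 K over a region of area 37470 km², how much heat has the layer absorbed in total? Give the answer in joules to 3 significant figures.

Areal heat capacity C = 5.497×10^8 J m⁻² K⁻¹ (given).
Heat per unit area: q = C ΔT = 5.50×10^8 × 0.8803 = 4.84×10^8 J/m².
Total heat: Q = q × A = 4.84×10^8 × (37470 × 10⁶ m²) = 1.81×10^19 J.

1.81×10^19 J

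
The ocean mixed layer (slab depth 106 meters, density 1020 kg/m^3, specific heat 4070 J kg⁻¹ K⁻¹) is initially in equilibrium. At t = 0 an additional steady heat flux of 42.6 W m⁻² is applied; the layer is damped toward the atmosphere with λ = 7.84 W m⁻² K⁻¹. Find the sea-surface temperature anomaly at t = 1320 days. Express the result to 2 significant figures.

4.7 K

Areal heat capacity C = ρ c_p D = 1020 × 4070 × 106 = 4.40×10^8 J/(m²·K).
τ = C / λ = 4.40×10^8 / 7.84 = 5.61×10^7 s.
Equilibrium anomaly ΔT_eq = F / λ = 42.6 / 7.84 = 5.43 K.
t = 1320 days = 1.14×10^8 s, so t/τ = 2.03.
ΔT(t) = ΔT_eq (1 − e^(−t/τ)) = 5.43 × (1 − e^−2.03) = 4.72 K.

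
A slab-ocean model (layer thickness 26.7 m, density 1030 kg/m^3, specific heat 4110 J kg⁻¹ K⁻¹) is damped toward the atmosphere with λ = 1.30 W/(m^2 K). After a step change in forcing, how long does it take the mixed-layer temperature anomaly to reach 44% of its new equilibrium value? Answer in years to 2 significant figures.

1.6 years

Areal heat capacity C = ρ c_p D = 1030 × 4110 × 26.7 = 1.13×10^8 J/(m²·K).
τ = C / λ = 1.13×10^8 / 1.30 = 8.69×10^7 s.
Fraction reached: 1 − e^(−t/τ) = 0.44 ⇒ t = −τ ln(1 − 0.44) = τ × 0.580.
t = 5.04×10^7 s = 1.60 years.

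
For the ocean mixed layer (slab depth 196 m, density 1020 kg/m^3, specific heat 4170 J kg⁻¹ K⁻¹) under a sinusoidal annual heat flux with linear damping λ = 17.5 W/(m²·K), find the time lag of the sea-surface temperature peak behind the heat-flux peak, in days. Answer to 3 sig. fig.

85.2 days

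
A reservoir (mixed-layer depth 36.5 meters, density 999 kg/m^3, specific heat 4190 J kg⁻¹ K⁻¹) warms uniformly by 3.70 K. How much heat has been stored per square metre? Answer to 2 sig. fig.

Areal heat capacity C = ρ c_p D = 999 × 4190 × 36.5 = 1.53×10^8 J/(m^2 K).
ΔQ = C ΔT = 1.53×10^8 × 3.70 = 5.65×10^8 J/m².

5.7×10^8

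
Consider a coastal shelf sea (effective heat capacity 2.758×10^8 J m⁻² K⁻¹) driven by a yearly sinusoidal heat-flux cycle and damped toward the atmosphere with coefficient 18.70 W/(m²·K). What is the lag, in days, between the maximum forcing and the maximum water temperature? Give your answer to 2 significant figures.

72 days

Areal heat capacity C = 2.758×10^8 J m⁻² K⁻¹ (given).
ω = 2π / 3.15×10^7 s = 1.99×10^-7 s⁻¹.
Phase lag φ = arctan(Cω/λ) = arctan(54.9/18.70) = 1.24 rad.
Time lag = φ / ω = 1.24 / 1.99×10^-7 = 6.24×10^6 s = 72.2 days.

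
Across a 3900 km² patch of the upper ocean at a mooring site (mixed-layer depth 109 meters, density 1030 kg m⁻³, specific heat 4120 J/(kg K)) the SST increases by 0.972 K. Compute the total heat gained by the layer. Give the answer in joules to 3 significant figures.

1.75×10^18 J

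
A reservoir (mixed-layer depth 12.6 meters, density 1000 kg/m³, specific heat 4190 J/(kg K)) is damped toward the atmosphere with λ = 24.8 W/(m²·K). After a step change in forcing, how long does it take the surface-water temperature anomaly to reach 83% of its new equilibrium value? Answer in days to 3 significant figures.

43.7 days

Areal heat capacity C = ρ c_p D = 1000 × 4190 × 12.6 = 5.28×10^7 J/(m²·K).
τ = C / λ = 5.28×10^7 / 24.8 = 2.13×10^6 s.
Fraction reached: 1 − e^(−t/τ) = 0.83 ⇒ t = −τ ln(1 − 0.83) = τ × 1.77.
t = 3.77×10^6 s = 43.7 days.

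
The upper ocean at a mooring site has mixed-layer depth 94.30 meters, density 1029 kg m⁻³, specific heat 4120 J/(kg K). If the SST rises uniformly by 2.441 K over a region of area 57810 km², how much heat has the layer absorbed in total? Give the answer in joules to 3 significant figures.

Areal heat capacity C = ρ c_p D = 1029 × 4120 × 94.30 = 4.00×10^8 J/(m^2 K).
Heat per unit area: q = C ΔT = 4.00×10^8 × 2.441 = 9.76×10^8 J/m².
Total heat: Q = q × A = 9.76×10^8 × (57810 × 10⁶ m²) = 5.64×10^19 J.

5.64×10^19 J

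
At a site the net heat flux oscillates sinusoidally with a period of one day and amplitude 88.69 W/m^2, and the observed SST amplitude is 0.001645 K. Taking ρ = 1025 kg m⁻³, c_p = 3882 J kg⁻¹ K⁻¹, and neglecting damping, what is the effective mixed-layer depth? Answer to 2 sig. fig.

190 m

ω = 2π / 86400 s = 7.27×10^-5 s⁻¹.
Required C = F₀ / (A ω) = 88.69 / (0.001645 × 7.27×10^-5) = 7.41×10^8 J/(m²·K).
D = C / (ρ c_p) = 7.41×10^8 / (1025 × 3882) = 186 m.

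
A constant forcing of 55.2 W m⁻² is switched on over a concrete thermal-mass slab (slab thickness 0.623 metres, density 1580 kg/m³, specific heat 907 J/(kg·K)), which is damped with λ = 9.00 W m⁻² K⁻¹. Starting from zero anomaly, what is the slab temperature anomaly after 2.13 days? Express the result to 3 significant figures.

5.17 K

Areal heat capacity C = ρ c_p D = 1580 × 907 × 0.623 = 8.93×10^5 J m⁻² K⁻¹.
τ = C / λ = 8.93×10^5 / 9.00 = 99200 s.
Equilibrium anomaly ΔT_eq = F / λ = 55.2 / 9.00 = 6.13 K.
t = 2.13 days = 1.84×10^5 s, so t/τ = 1.86.
ΔT(t) = ΔT_eq (1 − e^(−t/τ)) = 6.13 × (1 − e^−1.86) = 5.17 K.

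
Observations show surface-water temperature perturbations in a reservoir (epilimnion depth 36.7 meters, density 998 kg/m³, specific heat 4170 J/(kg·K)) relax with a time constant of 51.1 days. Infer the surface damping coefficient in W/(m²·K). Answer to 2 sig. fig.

Areal heat capacity C = ρ c_p D = 998 × 4170 × 36.7 = 1.53×10^8 J/(m^2 K).
τ = 51.1 days = 4.42×10^6 s.
λ = C / τ = 1.53×10^8 / 4.42×10^6 = 34.6 W/(m²·K).

35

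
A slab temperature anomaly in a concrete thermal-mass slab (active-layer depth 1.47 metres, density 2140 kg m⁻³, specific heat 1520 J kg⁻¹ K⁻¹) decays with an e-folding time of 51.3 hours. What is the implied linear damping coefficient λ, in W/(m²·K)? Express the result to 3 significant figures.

25.9

Areal heat capacity C = ρ c_p D = 2140 × 1520 × 1.47 = 4.78×10^6 J/(m^2 K).
τ = 51.3 hours = 1.85×10^5 s.
λ = C / τ = 4.78×10^6 / 1.85×10^5 = 25.9 W/(m²·K).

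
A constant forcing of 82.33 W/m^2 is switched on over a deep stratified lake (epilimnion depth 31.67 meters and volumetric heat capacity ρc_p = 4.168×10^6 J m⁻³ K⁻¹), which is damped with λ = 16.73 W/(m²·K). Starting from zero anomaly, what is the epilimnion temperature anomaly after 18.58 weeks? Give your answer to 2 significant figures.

3.7 K

Areal heat capacity C = ρc_p × D = 4.168×10^6 × 31.67 = 1.32×10^8 J/(m^2 K).
τ = C / λ = 1.32×10^8 / 16.73 = 7.89×10^6 s.
Equilibrium anomaly ΔT_eq = F / λ = 82.33 / 16.73 = 4.92 K.
t = 18.58 weeks = 1.12×10^7 s, so t/τ = 1.42.
ΔT(t) = ΔT_eq (1 − e^(−t/τ)) = 4.92 × (1 − e^−1.42) = 3.74 K.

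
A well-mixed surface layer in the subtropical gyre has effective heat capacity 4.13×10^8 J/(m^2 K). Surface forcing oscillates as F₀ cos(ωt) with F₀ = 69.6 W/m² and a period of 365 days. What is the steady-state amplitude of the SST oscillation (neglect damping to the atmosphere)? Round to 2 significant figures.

Areal heat capacity C = 4.13×10^8 J/(m^2 K) (given).
Angular frequency ω = 2π / T = 2π / 3.15×10^7 s = 1.99×10^-7 s⁻¹.
Cω = 4.13×10^8 × 1.99×10^-7 = 82.3 W/(m²·K).
Amplitude A = F₀ / (Cω) = 69.6 / 82.3 = 0.846 K.

0.85 K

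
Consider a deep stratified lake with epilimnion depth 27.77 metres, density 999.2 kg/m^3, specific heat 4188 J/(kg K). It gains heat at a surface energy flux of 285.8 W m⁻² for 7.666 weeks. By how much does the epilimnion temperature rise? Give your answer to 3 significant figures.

Areal heat capacity C = ρ c_p D = 999.2 × 4188 × 27.77 = 1.16×10^8 J/(m²·K).
Net heat input Q = F Δt = 285.8 × (7.666 weeks × 6.048×10^5 s/week) = 1.33×10^9 J/m².
ΔT = Q / C = 1.33×10^9 / 1.16×10^8 = 11.4 K.

11.4 K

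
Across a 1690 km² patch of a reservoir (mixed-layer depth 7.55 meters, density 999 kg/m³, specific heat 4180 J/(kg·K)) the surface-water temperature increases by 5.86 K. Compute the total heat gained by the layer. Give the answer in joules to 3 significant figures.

3.12×10^17 J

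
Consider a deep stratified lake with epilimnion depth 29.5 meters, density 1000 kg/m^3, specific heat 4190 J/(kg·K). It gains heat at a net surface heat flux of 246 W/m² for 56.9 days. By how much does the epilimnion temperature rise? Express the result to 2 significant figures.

Areal heat capacity C = ρ c_p D = 1000 × 4190 × 29.5 = 1.24×10^8 J/(m^2 K).
Net heat input Q = F Δt = 246 × (56.9 days × 86400 s/day) = 1.21×10^9 J/m².
ΔT = Q / C = 1.21×10^9 / 1.24×10^8 = 9.78 K.

9.8 K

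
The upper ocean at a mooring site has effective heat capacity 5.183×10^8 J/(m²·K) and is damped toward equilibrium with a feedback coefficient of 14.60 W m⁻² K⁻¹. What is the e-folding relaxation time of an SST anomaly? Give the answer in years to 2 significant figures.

Areal heat capacity C = 5.183×10^8 J/(m²·K) (given).
Relaxation time τ = C / λ = 5.18×10^8 / 14.60 = 3.55×10^7 s.
In years: 3.55×10^7 s / (3.156×10^7 s/year) = 1.12 years.

1.1 years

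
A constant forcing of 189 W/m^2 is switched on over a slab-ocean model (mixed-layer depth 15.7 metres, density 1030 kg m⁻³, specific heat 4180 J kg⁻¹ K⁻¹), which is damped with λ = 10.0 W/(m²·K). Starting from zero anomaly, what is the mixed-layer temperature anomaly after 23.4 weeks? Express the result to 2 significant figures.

17 K

Areal heat capacity C = ρ c_p D = 1030 × 4180 × 15.7 = 6.76×10^7 J/(m^2 K).
τ = C / λ = 6.76×10^7 / 10.0 = 6.76×10^6 s.
Equilibrium anomaly ΔT_eq = F / λ = 189 / 10.0 = 18.9 K.
t = 23.4 weeks = 1.42×10^7 s, so t/τ = 2.09.
ΔT(t) = ΔT_eq (1 − e^(−t/τ)) = 18.9 × (1 − e^−2.09) = 16.6 K.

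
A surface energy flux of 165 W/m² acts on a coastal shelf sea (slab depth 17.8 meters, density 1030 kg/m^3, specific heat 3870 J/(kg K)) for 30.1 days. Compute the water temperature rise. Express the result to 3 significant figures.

Areal heat capacity C = ρ c_p D = 1030 × 3870 × 17.8 = 7.10×10^7 J m⁻² K⁻¹.
Net heat input Q = F Δt = 165 × (30.1 days × 86400 s/day) = 4.29×10^8 J/m².
ΔT = Q / C = 4.29×10^8 / 7.10×10^7 = 6.05 K.

6.05 K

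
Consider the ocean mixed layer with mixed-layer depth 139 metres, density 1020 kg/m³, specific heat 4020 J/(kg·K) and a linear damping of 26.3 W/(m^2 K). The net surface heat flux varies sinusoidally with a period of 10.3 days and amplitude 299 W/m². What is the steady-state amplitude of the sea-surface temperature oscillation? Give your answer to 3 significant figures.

0.0743 K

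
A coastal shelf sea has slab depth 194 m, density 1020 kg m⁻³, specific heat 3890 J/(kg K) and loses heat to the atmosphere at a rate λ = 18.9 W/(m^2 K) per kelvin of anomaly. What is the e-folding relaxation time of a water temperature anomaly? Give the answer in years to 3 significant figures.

1.29 years

Areal heat capacity C = ρ c_p D = 1020 × 3890 × 194 = 7.70×10^8 J/(m^2 K).
Relaxation time τ = C / λ = 7.70×10^8 / 18.9 = 4.07×10^7 s.
In years: 4.07×10^7 s / (3.156×10^7 s/year) = 1.29 years.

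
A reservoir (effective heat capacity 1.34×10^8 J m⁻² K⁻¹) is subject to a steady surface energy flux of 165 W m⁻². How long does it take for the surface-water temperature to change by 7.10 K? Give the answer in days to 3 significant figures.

66.7 days

Areal heat capacity C = 1.34×10^8 J m⁻² K⁻¹ (given).
Time required: Δt = C ΔT / F = 1.34×10^8 × 7.10 / 165 = 5.77×10^6 s.
In days: 5.77×10^6 s / (86400 s/day) = 66.7 days.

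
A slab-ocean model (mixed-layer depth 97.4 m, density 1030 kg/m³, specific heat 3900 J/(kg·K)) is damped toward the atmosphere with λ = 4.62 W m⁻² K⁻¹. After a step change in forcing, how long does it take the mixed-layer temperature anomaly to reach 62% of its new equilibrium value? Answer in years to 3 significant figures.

Areal heat capacity C = ρ c_p D = 1030 × 3900 × 97.4 = 3.91×10^8 J m⁻² K⁻¹.
τ = C / λ = 3.91×10^8 / 4.62 = 8.47×10^7 s.
Fraction reached: 1 − e^(−t/τ) = 0.62 ⇒ t = −τ ln(1 − 0.62) = τ × 0.968.
t = 8.19×10^7 s = 2.60 years.

2.60 years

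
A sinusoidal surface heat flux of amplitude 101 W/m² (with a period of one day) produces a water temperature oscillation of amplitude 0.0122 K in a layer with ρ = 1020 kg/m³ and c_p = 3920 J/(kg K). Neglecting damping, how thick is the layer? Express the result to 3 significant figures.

ω = 2π / 86400 s = 7.27×10^-5 s⁻¹.
Required C = F₀ / (A ω) = 101 / (0.0122 × 7.27×10^-5) = 1.14×10^8 J/(m²·K).
D = C / (ρ c_p) = 1.14×10^8 / (1020 × 3920) = 28.5 m.

28.5 m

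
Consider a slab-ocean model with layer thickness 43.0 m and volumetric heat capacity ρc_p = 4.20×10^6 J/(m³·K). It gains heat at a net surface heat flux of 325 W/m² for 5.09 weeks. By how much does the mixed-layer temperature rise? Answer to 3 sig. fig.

5.54 K

Areal heat capacity C = ρc_p × D = 4.20×10^6 × 43.0 = 1.81×10^8 J/(m²·K).
Net heat input Q = F Δt = 325 × (5.09 weeks × 6.048×10^5 s/week) = 1.00×10^9 J/m².
ΔT = Q / C = 1.00×10^9 / 1.81×10^8 = 5.54 K.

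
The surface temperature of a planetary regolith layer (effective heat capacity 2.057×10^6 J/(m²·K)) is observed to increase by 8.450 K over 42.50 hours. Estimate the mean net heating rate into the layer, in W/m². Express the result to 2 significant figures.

110

Areal heat capacity C = 2.057×10^6 J/(m²·K) (given).
Required heat per unit area: Q = C ΔT = 2.06×10^6 × 8.450 = 1.74×10^7 J/m².
Flux F = Q / Δt = 1.74×10^7 / 1.53×10^5 s = 114 W/m².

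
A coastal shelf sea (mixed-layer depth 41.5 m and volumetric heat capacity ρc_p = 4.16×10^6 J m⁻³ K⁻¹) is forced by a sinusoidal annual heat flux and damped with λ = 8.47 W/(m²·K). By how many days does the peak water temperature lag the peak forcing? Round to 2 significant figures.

Areal heat capacity C = ρc_p × D = 4.16×10^6 × 41.5 = 1.73×10^8 J m⁻² K⁻¹.
ω = 2π / 3.15×10^7 s = 1.99×10^-7 s⁻¹.
Phase lag φ = arctan(Cω/λ) = arctan(34.4/8.47) = 1.33 rad.
Time lag = φ / ω = 1.33 / 1.99×10^-7 = 6.67×10^6 s = 77.2 days.

77 days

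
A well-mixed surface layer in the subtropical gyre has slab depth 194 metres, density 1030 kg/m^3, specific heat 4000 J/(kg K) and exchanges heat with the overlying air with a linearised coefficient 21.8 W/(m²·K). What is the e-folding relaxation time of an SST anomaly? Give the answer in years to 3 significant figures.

1.16 years

Areal heat capacity C = ρ c_p D = 1030 × 4000 × 194 = 7.99×10^8 J m⁻² K⁻¹.
Relaxation time τ = C / λ = 7.99×10^8 / 21.8 = 3.67×10^7 s.
In years: 3.67×10^7 s / (3.156×10^7 s/year) = 1.16 years.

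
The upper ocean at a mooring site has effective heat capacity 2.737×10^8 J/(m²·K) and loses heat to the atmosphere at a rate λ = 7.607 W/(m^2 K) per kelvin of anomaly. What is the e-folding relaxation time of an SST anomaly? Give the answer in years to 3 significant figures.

1.14 years

Areal heat capacity C = 2.737×10^8 J/(m²·K) (given).
Relaxation time τ = C / λ = 2.74×10^8 / 7.607 = 3.60×10^7 s.
In years: 3.60×10^7 s / (3.156×10^7 s/year) = 1.14 years.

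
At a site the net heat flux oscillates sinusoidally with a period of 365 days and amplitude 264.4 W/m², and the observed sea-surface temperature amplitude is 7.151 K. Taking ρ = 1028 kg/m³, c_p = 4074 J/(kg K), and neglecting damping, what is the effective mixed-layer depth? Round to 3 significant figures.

44.3 m

ω = 2π / 3.15×10^7 s = 1.99×10^-7 s⁻¹.
Required C = F₀ / (A ω) = 264.4 / (7.151 × 1.99×10^-7) = 1.86×10^8 J/(m²·K).
D = C / (ρ c_p) = 1.86×10^8 / (1028 × 4074) = 44.3 m.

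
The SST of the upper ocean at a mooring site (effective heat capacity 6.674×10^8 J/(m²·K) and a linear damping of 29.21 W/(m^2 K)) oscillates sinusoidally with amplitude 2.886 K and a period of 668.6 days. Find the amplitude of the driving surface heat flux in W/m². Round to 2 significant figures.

230

Areal heat capacity C = 6.674×10^8 J/(m²·K) (given).
ω = 2π / 5.78×10^7 s = 1.09×10^-7 s⁻¹.
√((Cω)² + λ²) = √((72.6)² + 29.21²) = 78.2 W/(m²·K).
F₀ = A × √((Cω)²+λ²) = 2.886 × 78.2 = 226 W/m².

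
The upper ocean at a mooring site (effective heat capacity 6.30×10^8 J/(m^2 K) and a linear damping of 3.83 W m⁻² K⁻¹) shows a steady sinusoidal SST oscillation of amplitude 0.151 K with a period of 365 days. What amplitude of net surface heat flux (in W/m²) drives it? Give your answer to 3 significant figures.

19.0

Areal heat capacity C = 6.30×10^8 J/(m^2 K) (given).
ω = 2π / 3.15×10^7 s = 1.99×10^-7 s⁻¹.
√((Cω)² + λ²) = √((126)² + 3.83²) = 126 W/(m²·K).
F₀ = A × √((Cω)²+λ²) = 0.151 × 126 = 19.0 W/m².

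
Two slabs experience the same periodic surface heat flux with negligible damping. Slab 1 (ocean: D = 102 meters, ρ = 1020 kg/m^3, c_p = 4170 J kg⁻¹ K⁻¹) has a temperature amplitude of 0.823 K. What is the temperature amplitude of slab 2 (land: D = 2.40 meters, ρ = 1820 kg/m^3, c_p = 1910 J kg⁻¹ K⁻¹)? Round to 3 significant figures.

C_ocean = 4.34×10^8 J/(m²·K); C_land = 8.34×10^6 J/(m²·K).
A ∝ 1/C ⇒ A_land = A_ocean × C_ocean/C_land = 0.823 × 52.0 = 42.8 K.

42.8 K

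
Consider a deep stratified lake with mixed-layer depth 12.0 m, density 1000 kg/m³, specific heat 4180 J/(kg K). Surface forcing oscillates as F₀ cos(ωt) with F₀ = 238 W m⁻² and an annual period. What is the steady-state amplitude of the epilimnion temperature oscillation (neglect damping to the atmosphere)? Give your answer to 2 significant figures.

Areal heat capacity C = ρ c_p D = 1000 × 4180 × 12.0 = 5.02×10^7 J m⁻² K⁻¹.
Angular frequency ω = 2π / T = 2π / 3.15×10^7 s = 1.99×10^-7 s⁻¹.
Cω = 5.02×10^7 × 1.99×10^-7 = 9.99 W/(m²·K).
Amplitude A = F₀ / (Cω) = 238 / 9.99 = 23.8 K.

24 K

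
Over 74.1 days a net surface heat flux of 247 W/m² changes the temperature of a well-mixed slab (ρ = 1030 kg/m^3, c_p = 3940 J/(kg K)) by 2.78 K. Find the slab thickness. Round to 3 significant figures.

Heat input Q = F Δt = 247 × 6.40×10^6 s = 1.58×10^9 J/m².
Required areal heat capacity C = Q / ΔT = 5.69×10^8 J/(m²·K).
Depth D = C / (ρ c_p) = 5.69×10^8 / (1030 × 3940) = 140 m.

140 m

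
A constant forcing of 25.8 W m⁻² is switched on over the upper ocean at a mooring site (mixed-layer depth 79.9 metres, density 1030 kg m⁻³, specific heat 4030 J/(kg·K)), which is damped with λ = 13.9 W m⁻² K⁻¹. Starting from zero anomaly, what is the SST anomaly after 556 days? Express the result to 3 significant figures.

1.61 K

Areal heat capacity C = ρ c_p D = 1030 × 4030 × 79.9 = 3.32×10^8 J/(m²·K).
τ = C / λ = 3.32×10^8 / 13.9 = 2.39×10^7 s.
Equilibrium anomaly ΔT_eq = F / λ = 25.8 / 13.9 = 1.86 K.
t = 556 days = 4.80×10^7 s, so t/τ = 2.01.
ΔT(t) = ΔT_eq (1 − e^(−t/τ)) = 1.86 × (1 − e^−2.01) = 1.61 K.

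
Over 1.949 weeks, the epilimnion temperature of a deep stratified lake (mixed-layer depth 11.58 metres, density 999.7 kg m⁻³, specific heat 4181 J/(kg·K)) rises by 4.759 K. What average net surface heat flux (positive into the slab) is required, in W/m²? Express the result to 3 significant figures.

195

Areal heat capacity C = ρ c_p D = 999.7 × 4181 × 11.58 = 4.84×10^7 J/(m²·K).
Required heat per unit area: Q = C ΔT = 4.84×10^7 × 4.759 = 2.30×10^8 J/m².
Flux F = Q / Δt = 2.30×10^8 / 1.18×10^6 s = 195 W/m².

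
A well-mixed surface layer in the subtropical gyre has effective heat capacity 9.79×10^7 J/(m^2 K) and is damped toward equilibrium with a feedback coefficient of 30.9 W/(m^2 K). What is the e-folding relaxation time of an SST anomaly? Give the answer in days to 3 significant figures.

Areal heat capacity C = 9.79×10^7 J/(m^2 K) (given).
Relaxation time τ = C / λ = 9.79×10^7 / 30.9 = 3.17×10^6 s.
In days: 3.17×10^6 s / (86400 s/day) = 36.7 days.

36.7 days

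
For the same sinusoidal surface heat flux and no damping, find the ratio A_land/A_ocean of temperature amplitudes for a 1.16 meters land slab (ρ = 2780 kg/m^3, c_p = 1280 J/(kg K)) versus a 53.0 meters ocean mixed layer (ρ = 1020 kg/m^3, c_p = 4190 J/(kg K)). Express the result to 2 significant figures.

C_ocean = 1020 × 4190 × 53.0 = 2.27×10^8 J/(m²·K).
C_land = 2780 × 1280 × 1.16 = 4.13×10^6 J/(m²·K).
Undamped amplitude ∝ 1/C, so A_land/A_ocean = C_ocean/C_land = 54.9.

55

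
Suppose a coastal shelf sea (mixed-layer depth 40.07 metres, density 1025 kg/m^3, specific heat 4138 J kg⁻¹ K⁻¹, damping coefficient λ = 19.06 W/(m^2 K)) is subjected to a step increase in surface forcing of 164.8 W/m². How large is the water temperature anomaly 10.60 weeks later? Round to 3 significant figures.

4.43 K

Areal heat capacity C = ρ c_p D = 1025 × 4138 × 40.07 = 1.70×10^8 J/(m^2 K).
τ = C / λ = 1.70×10^8 / 19.06 = 8.92×10^6 s.
Equilibrium anomaly ΔT_eq = F / λ = 164.8 / 19.06 = 8.65 K.
t = 10.60 weeks = 6.41×10^6 s, so t/τ = 0.719.
ΔT(t) = ΔT_eq (1 − e^(−t/τ)) = 8.65 × (1 − e^−0.719) = 4.43 K.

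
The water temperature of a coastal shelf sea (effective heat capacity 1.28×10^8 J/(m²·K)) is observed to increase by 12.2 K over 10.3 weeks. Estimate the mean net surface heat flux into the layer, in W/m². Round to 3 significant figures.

Areal heat capacity C = 1.28×10^8 J/(m²·K) (given).
Required heat per unit area: Q = C ΔT = 1.28×10^8 × 12.2 = 1.56×10^9 J/m².
Flux F = Q / Δt = 1.56×10^9 / 6.23×10^6 s = 251 W/m².

251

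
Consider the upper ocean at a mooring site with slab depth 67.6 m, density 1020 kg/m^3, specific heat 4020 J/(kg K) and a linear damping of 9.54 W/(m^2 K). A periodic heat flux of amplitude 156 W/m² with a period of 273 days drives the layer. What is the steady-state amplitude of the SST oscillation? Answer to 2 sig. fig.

2.1 K

Areal heat capacity C = ρ c_p D = 1020 × 4020 × 67.6 = 2.77×10^8 J m⁻² K⁻¹.
Angular frequency ω = 2π / T = 2π / 2.36×10^7 s = 2.66×10^-7 s⁻¹.
√((Cω)² + λ²) = √((73.8)² + 9.54²) = 74.5 W/(m²·K).
Amplitude A = F₀ / √((Cω)²+λ²) = 156 / 74.5 = 2.10 K.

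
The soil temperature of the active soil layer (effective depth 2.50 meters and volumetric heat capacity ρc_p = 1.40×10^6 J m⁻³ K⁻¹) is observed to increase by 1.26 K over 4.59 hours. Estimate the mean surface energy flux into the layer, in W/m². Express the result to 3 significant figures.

267

Areal heat capacity C = ρc_p × D = 1.40×10^6 × 2.50 = 3.50×10^6 J/(m^2 K).
Required heat per unit area: Q = C ΔT = 3.50×10^6 × 1.26 = 4.41×10^6 J/m².
Flux F = Q / Δt = 4.41×10^6 / 16500 s = 267 W/m².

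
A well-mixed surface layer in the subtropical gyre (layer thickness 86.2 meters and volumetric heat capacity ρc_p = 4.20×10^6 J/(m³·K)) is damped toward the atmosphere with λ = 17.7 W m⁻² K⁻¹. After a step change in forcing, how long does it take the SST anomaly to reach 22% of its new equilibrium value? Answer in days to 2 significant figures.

59 days

Areal heat capacity C = ρc_p × D = 4.20×10^6 × 86.2 = 3.62×10^8 J/(m²·K).
τ = C / λ = 3.62×10^8 / 17.7 = 2.05×10^7 s.
Fraction reached: 1 − e^(−t/τ) = 0.22 ⇒ t = −τ ln(1 − 0.22) = τ × 0.248.
t = 5.08×10^6 s = 58.8 days.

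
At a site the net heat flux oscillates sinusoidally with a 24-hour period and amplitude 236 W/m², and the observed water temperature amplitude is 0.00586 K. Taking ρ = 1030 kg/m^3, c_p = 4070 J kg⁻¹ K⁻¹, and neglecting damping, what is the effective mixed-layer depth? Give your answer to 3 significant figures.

132 m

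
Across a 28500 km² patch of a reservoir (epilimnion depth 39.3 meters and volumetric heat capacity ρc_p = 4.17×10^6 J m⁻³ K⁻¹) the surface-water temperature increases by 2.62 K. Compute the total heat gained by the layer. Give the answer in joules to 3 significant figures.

Areal heat capacity C = ρc_p × D = 4.17×10^6 × 39.3 = 1.64×10^8 J/(m²·K).
Heat per unit area: q = C ΔT = 1.64×10^8 × 2.62 = 4.29×10^8 J/m².
Total heat: Q = q × A = 4.29×10^8 × (28500 × 10⁶ m²) = 1.22×10^19 J.

1.22×10^19 J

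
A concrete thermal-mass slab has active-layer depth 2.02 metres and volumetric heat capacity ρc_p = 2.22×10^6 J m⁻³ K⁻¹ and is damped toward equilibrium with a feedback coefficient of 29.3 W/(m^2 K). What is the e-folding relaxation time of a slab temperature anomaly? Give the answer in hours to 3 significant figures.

Areal heat capacity C = ρc_p × D = 2.22×10^6 × 2.02 = 4.48×10^6 J/(m^2 K).
Relaxation time τ = C / λ = 4.48×10^6 / 29.3 = 1.53×10^5 s.
In hours: 1.53×10^5 s / (3600 s/hour) = 42.5 hours.

42.5 hours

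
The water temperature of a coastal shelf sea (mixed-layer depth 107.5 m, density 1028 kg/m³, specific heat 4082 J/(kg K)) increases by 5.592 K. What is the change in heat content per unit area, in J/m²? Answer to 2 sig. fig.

Areal heat capacity C = ρ c_p D = 1028 × 4082 × 107.5 = 4.51×10^8 J/(m²·K).
ΔQ = C ΔT = 4.51×10^8 × 5.592 = 2.52×10^9 J/m².

2.5×10^9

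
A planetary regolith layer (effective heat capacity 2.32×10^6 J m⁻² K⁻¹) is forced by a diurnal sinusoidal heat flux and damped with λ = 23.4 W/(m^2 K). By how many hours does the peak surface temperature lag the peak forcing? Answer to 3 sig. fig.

Areal heat capacity C = 2.32×10^6 J m⁻² K⁻¹ (given).
ω = 2π / 86400 s = 7.27×10^-5 s⁻¹.
Phase lag φ = arctan(Cω/λ) = arctan(169/23.4) = 1.43 rad.
Time lag = φ / ω = 1.43 / 7.27×10^-5 = 19700 s = 5.47 hours.

5.47 hours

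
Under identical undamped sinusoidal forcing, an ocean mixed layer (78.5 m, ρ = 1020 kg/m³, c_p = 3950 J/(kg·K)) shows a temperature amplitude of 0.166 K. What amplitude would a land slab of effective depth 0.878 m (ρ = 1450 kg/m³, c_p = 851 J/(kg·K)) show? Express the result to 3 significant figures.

48.5 K

C_ocean = 3.16×10^8 J/(m²·K); C_land = 1.08×10^6 J/(m²·K).
A ∝ 1/C ⇒ A_land = A_ocean × C_ocean/C_land = 0.166 × 292 = 48.5 K.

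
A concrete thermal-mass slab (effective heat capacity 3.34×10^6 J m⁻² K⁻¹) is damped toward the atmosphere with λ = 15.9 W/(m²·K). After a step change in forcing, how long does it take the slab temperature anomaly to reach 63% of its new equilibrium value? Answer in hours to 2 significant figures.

Areal heat capacity C = 3.34×10^6 J m⁻² K⁻¹ (given).
τ = C / λ = 3.34×10^6 / 15.9 = 2.10×10^5 s.
Fraction reached: 1 − e^(−t/τ) = 0.63 ⇒ t = −τ ln(1 − 0.63) = τ × 0.994.
t = 2.09×10^5 s = 58.0 hours.

58 hours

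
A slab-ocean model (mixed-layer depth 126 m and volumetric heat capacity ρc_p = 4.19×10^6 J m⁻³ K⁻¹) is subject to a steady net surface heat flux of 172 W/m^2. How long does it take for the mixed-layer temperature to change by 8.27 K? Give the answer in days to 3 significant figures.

Areal heat capacity C = ρc_p × D = 4.19×10^6 × 126 = 5.28×10^8 J/(m²·K).
Time required: Δt = C ΔT / F = 5.28×10^8 × 8.27 / 172 = 2.54×10^7 s.
In days: 2.54×10^7 s / (86400 s/day) = 294 days.

294 days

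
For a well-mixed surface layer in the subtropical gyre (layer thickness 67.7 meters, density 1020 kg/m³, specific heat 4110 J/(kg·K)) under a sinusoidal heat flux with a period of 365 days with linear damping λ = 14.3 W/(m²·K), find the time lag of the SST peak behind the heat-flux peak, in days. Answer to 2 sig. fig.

77 days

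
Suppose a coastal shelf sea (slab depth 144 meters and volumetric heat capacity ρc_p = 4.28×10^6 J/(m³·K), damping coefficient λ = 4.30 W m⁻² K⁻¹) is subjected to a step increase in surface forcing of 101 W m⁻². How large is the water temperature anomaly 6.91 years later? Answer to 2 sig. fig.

Areal heat capacity C = ρc_p × D = 4.28×10^6 × 144 = 6.16×10^8 J/(m²·K).
τ = C / λ = 6.16×10^8 / 4.30 = 1.43×10^8 s.
Equilibrium anomaly ΔT_eq = F / λ = 101 / 4.30 = 23.5 K.
t = 6.91 years = 2.18×10^8 s, so t/τ = 1.52.
ΔT(t) = ΔT_eq (1 − e^(−t/τ)) = 23.5 × (1 − e^−1.52) = 18.4 K.

18 K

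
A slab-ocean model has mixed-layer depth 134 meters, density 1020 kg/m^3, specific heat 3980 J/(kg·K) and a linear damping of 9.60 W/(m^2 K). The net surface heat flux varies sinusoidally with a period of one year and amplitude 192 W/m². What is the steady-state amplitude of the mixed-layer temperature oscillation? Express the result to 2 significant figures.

Areal heat capacity C = ρ c_p D = 1020 × 3980 × 134 = 5.44×10^8 J m⁻² K⁻¹.
Angular frequency ω = 2π / T = 2π / 3.15×10^7 s = 1.99×10^-7 s⁻¹.
√((Cω)² + λ²) = √((108)² + 9.60²) = 109 W/(m²·K).
Amplitude A = F₀ / √((Cω)²+λ²) = 192 / 109 = 1.76 K.

1.8 K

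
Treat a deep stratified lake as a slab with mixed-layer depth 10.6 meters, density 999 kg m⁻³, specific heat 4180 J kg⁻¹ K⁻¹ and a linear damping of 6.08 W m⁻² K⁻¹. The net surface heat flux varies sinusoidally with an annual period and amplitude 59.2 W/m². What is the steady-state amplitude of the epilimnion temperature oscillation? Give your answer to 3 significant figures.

5.53 K

Areal heat capacity C = ρ c_p D = 999 × 4180 × 10.6 = 4.43×10^7 J/(m²·K).
Angular frequency ω = 2π / T = 2π / 3.15×10^7 s = 1.99×10^-7 s⁻¹.
√((Cω)² + λ²) = √((8.82)² + 6.08²) = 10.7 W/(m²·K).
Amplitude A = F₀ / √((Cω)²+λ²) = 59.2 / 10.7 = 5.53 K.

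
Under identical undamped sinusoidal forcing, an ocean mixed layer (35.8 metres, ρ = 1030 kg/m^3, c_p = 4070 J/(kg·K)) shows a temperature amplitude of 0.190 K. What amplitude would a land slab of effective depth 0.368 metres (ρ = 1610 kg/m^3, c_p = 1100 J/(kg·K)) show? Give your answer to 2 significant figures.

44 K

C_ocean = 1.50×10^8 J/(m²·K); C_land = 6.52×10^5 J/(m²·K).
A ∝ 1/C ⇒ A_land = A_ocean × C_ocean/C_land = 0.190 × 230 = 43.8 K.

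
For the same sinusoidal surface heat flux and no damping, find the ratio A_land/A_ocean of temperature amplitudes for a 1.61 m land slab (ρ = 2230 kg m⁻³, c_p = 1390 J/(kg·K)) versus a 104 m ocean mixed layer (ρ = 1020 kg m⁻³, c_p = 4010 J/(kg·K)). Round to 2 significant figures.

C_ocean = 1020 × 4010 × 104 = 4.25×10^8 J/(m²·K).
C_land = 2230 × 1390 × 1.61 = 4.99×10^6 J/(m²·K).
Undamped amplitude ∝ 1/C, so A_land/A_ocean = C_ocean/C_land = 85.2.

85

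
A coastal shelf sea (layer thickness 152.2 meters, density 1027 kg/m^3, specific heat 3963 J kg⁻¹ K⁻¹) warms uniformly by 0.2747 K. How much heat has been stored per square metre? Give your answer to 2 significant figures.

1.7×10^8

Areal heat capacity C = ρ c_p D = 1027 × 3963 × 152.2 = 6.19×10^8 J/(m^2 K).
ΔQ = C ΔT = 6.19×10^8 × 0.2747 = 1.70×10^8 J/m².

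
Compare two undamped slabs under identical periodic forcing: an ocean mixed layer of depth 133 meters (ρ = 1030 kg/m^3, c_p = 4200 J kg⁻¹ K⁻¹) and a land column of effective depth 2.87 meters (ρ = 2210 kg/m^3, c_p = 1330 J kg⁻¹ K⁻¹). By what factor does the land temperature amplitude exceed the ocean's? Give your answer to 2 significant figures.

68

C_ocean = 1030 × 4200 × 133 = 5.75×10^8 J/(m²·K).
C_land = 2210 × 1330 × 2.87 = 8.44×10^6 J/(m²·K).
Undamped amplitude ∝ 1/C, so A_land/A_ocean = C_ocean/C_land = 68.2.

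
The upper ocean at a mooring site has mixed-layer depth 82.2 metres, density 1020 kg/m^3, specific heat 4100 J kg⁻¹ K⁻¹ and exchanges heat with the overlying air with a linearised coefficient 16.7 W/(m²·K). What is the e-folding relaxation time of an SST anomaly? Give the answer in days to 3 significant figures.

238 days

Areal heat capacity C = ρ c_p D = 1020 × 4100 × 82.2 = 3.44×10^8 J/(m²·K).
Relaxation time τ = C / λ = 3.44×10^8 / 16.7 = 2.06×10^7 s.
In days: 2.06×10^7 s / (86400 s/day) = 238 days.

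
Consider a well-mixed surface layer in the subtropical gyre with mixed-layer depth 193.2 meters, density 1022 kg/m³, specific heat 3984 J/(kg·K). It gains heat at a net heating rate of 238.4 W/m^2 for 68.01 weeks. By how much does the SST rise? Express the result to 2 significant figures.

Areal heat capacity C = ρ c_p D = 1022 × 3984 × 193.2 = 7.87×10^8 J/(m^2 K).
Net heat input Q = F Δt = 238.4 × (68.01 weeks × 6.048×10^5 s/week) = 9.81×10^9 J/m².
ΔT = Q / C = 9.81×10^9 / 7.87×10^8 = 12.5 K.

12 K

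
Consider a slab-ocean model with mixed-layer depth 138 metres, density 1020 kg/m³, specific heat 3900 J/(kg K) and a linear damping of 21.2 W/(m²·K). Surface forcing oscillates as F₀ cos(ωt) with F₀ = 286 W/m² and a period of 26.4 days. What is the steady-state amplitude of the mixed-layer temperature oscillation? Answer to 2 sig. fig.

Areal heat capacity C = ρ c_p D = 1020 × 3900 × 138 = 5.49×10^8 J m⁻² K⁻¹.
Angular frequency ω = 2π / T = 2π / 2.28×10^6 s = 2.75×10^-6 s⁻¹.
√((Cω)² + λ²) = √((1510)² + 21.2²) = 1510 W/(m²·K).
Amplitude A = F₀ / √((Cω)²+λ²) = 286 / 1510 = 0.189 K.

0.19 K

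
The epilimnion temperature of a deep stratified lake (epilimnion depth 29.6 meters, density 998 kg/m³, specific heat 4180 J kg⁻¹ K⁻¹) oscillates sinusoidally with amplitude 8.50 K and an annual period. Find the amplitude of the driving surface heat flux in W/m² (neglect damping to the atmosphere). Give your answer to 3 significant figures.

209

Areal heat capacity C = ρ c_p D = 998 × 4180 × 29.6 = 1.23×10^8 J m⁻² K⁻¹.
ω = 2π / 3.15×10^7 s = 1.99×10^-7 s⁻¹.
Cω = 1.23×10^8 × 1.99×10^-7 = 24.6 W/(m²·K).
F₀ = A × Cω = 8.50 × 24.6 = 209 W/m².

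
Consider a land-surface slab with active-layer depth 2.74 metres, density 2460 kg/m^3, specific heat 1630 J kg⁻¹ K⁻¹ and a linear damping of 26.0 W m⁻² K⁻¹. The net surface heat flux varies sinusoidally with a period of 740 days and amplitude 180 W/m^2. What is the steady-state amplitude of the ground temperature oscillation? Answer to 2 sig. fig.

6.9 K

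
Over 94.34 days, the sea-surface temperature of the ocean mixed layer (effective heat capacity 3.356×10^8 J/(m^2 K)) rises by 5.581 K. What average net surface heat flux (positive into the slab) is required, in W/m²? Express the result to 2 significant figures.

230

Areal heat capacity C = 3.356×10^8 J/(m^2 K) (given).
Required heat per unit area: Q = C ΔT = 3.36×10^8 × 5.581 = 1.87×10^9 J/m².
Flux F = Q / Δt = 1.87×10^9 / 8.15×10^6 s = 230 W/m².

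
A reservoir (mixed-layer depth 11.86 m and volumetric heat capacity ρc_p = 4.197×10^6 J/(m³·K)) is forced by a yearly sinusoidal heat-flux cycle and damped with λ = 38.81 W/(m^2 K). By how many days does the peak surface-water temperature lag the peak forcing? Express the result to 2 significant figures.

15 days

Areal heat capacity C = ρc_p × D = 4.197×10^6 × 11.86 = 4.98×10^7 J m⁻² K⁻¹.
ω = 2π / 3.15×10^7 s = 1.99×10^-7 s⁻¹.
Phase lag φ = arctan(Cω/λ) = arctan(9.92/38.81) = 0.250 rad.
Time lag = φ / ω = 0.250 / 1.99×10^-7 = 1.26×10^6 s = 14.5 days.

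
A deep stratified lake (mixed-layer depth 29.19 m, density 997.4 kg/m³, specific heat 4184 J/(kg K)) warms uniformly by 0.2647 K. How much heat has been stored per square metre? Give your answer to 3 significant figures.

Areal heat capacity C = ρ c_p D = 997.4 × 4184 × 29.19 = 1.22×10^8 J/(m²·K).
ΔQ = C ΔT = 1.22×10^8 × 0.2647 = 3.22×10^7 J/m².

3.22×10^7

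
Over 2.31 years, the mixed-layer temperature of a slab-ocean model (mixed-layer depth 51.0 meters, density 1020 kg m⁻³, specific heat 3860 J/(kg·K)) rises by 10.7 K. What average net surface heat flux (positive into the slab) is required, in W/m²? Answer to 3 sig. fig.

Areal heat capacity C = ρ c_p D = 1020 × 3860 × 51.0 = 2.01×10^8 J/(m²·K).
Required heat per unit area: Q = C ΔT = 2.01×10^8 × 10.7 = 2.15×10^9 J/m².
Flux F = Q / Δt = 2.15×10^9 / 7.29×10^7 s = 29.5 W/m².

29.5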